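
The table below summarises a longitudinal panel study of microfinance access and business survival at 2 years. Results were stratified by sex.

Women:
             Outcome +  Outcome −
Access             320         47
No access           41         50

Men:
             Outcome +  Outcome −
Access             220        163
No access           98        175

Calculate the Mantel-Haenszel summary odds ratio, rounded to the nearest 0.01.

OR_MH = Σ(aᵢdᵢ/nᵢ) / Σ(bᵢcᵢ/nᵢ), where nᵢ is the stratum total.
Stratum 1 (Women): n = 458; a·d/n = 320·50/458 = 34.9345; b·c/n = 47·41/458 = 4.2074
Stratum 2 (Men): n = 656; a·d/n = 220·175/656 = 58.6890; b·c/n = 163·98/656 = 24.3506
OR_MH = (34.9345 + 58.6890) / (4.2074 + 24.3506) = 93.6235 / 28.5580 = 3.27836

3.28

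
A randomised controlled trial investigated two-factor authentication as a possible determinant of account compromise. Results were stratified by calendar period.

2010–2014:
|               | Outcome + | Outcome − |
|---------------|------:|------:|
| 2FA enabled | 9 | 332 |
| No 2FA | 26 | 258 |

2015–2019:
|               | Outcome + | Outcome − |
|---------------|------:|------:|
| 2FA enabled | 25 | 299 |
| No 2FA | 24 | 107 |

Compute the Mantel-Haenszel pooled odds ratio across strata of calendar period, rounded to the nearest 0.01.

0.32

OR_MH = Σ(aᵢdᵢ/nᵢ) / Σ(bᵢcᵢ/nᵢ), where nᵢ is the stratum total.
Stratum 1 (2010–2014): n = 625; a·d/n = 9·258/625 = 3.7152; b·c/n = 332·26/625 = 13.8112
Stratum 2 (2015–2019): n = 455; a·d/n = 25·107/455 = 5.8791; b·c/n = 299·24/455 = 15.7714
OR_MH = (3.7152 + 5.8791) / (13.8112 + 15.7714) = 9.5943 / 29.5826 = 0.32432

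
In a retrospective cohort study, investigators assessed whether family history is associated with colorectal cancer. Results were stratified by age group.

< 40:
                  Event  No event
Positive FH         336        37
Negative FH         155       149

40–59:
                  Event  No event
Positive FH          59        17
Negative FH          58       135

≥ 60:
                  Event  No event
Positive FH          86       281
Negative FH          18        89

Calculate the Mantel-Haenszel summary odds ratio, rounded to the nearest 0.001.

OR_MH = Σ(aᵢdᵢ/nᵢ) / Σ(bᵢcᵢ/nᵢ), where nᵢ is the stratum total.
Stratum 1 (< 40): n = 677; a·d/n = 336·149/677 = 73.9498; b·c/n = 37·155/677 = 8.4712
Stratum 2 (40–59): n = 269; a·d/n = 59·135/269 = 29.6097; b·c/n = 17·58/269 = 3.6654
Stratum 3 (≥ 60): n = 474; a·d/n = 86·89/474 = 16.1477; b·c/n = 281·18/474 = 10.6709
OR_MH = (73.9498 + 29.6097 + 16.1477) / (8.4712 + 3.6654 + 10.6709) = 119.7071 / 22.8075 = 5.24858

5.249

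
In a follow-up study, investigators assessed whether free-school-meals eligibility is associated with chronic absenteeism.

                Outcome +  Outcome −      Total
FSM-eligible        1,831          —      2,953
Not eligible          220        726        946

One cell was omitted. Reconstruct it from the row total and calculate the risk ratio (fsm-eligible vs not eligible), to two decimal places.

2.67

The missing cell is in the exposed row: 2953 − 1831 = 1122.
So a = 1831, b = 1122, c = 220, d = 726.
RR = [a/(a+b)] / [c/(c+d)] = (1831/2953) / (220/946) = 0.62005/0.23256 = 2.66620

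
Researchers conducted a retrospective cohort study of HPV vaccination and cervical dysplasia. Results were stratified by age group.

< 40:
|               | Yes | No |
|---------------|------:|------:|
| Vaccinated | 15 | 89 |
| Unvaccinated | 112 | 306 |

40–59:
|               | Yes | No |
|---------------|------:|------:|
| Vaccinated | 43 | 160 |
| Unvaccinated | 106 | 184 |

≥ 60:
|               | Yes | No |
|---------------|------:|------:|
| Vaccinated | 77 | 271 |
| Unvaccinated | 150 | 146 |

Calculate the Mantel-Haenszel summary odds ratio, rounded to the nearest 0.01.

0.36

OR_MH = Σ(aᵢdᵢ/nᵢ) / Σ(bᵢcᵢ/nᵢ), where nᵢ is the stratum total.
Stratum 1 (< 40): n = 522; a·d/n = 15·306/522 = 8.7931; b·c/n = 89·112/522 = 19.0958
Stratum 2 (40–59): n = 493; a·d/n = 43·184/493 = 16.0487; b·c/n = 160·106/493 = 34.4016
Stratum 3 (≥ 60): n = 644; a·d/n = 77·146/644 = 17.4565; b·c/n = 271·150/644 = 63.1211
OR_MH = (8.7931 + 16.0487 + 17.4565) / (19.0958 + 34.4016 + 63.1211) = 42.2983 / 116.6185 = 0.36271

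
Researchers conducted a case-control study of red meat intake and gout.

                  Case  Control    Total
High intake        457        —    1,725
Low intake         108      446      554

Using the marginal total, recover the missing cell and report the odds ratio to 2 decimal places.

1.49

The missing cell is in the exposed row: 1725 − 457 = 1268.
So a = 457, b = 1268, c = 108, d = 446.
OR = (a·d)/(b·c) = (457 × 446) / (1268 × 108) = 203822 / 136944 = 1.48836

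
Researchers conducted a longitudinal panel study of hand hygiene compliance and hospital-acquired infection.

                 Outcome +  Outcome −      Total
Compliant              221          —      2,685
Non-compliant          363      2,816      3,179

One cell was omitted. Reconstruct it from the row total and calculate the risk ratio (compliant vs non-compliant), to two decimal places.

The missing cell is in the exposed row: 2685 − 221 = 2464.
So a = 221, b = 2464, c = 363, d = 2816.
RR = [a/(a+b)] / [c/(c+d)] = (221/2685) / (363/3179) = 0.08231/0.11419 = 0.72083

0.72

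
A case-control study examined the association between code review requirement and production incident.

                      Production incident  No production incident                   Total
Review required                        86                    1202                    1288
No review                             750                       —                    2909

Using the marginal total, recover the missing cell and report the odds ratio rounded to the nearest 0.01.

0.21

The missing cell is in the unexposed row: 2909 − 750 = 2159.
So a = 86, b = 1202, c = 750, d = 2159.
OR = (a·d)/(b·c) = (86 × 2159) / (1202 × 750) = 185674 / 901500 = 0.20596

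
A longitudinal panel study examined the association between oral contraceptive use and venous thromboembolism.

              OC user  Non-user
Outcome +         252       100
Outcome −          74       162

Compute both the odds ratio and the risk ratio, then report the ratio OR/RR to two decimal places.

2.72

Reading the table with exposure as columns: a = 252 (OC user, case), b = 74 (OC user, non-case), c = 100 (Non-user, case), d = 162.
OR = (252·162)/(74·100) = 40824/7400 = 5.51676
Risk in exposed = 252/326 = 0.77301; risk in unexposed = 100/262 = 0.38168; RR = 2.02528
OR/RR = 5.51676 / 2.02528 = 2.72395
The outcome is not rare, so the OR lies further from 1 than the RR.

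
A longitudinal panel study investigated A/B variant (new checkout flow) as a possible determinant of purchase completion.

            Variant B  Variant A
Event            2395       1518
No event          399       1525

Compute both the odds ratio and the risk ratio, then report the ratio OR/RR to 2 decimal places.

3.51

Reading the table with exposure as columns: a = 2395 (Variant B, case), b = 399 (Variant B, non-case), c = 1518 (Variant A, case), d = 1525.
OR = (2395·1525)/(399·1518) = 3652375/605682 = 6.03019
Risk in exposed = 2395/2794 = 0.85719; risk in unexposed = 1518/3043 = 0.49885; RR = 1.71834
OR/RR = 6.03019 / 1.71834 = 3.50931
The outcome is not rare, so the OR lies further from 1 than the RR.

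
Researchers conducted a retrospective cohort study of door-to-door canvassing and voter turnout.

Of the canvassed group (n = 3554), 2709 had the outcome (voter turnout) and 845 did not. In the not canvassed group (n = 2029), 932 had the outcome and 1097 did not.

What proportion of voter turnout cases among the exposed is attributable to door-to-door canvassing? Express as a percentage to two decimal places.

39.74

From the description: a = 2709, b = 845, c = 932, d = 1097.
Risk in exposed = 2709/3554 = 0.76224; risk in unexposed = 932/2029 = 0.45934.
RR = 0.76224/0.45934 = 1.65943
AR% = (RR − 1)/RR × 100 = (1.65943 − 1)/1.65943 × 100 = 39.7382%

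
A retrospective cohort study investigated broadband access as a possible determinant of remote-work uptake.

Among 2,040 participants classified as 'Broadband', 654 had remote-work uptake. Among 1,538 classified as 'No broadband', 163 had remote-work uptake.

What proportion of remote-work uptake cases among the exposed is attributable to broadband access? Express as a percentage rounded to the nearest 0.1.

From the description: a = 654, b = 1386, c = 163, d = 1375.
Risk in exposed = 654/2040 = 0.32059; risk in unexposed = 163/1538 = 0.10598.
RR = 0.32059/0.10598 = 3.02494
AR% = (RR − 1)/RR × 100 = (3.02494 − 1)/3.02494 × 100 = 66.9415%

66.9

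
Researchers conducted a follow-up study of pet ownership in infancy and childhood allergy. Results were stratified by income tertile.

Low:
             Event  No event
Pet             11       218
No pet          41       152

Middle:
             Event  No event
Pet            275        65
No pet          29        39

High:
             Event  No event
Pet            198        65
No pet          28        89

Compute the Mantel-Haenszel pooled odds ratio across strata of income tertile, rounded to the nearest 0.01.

OR_MH = Σ(aᵢdᵢ/nᵢ) / Σ(bᵢcᵢ/nᵢ), where nᵢ is the stratum total.
Stratum 1 (Low): n = 422; a·d/n = 11·152/422 = 3.9621; b·c/n = 218·41/422 = 21.1801
Stratum 2 (Middle): n = 408; a·d/n = 275·39/408 = 26.2868; b·c/n = 65·29/408 = 4.6201
Stratum 3 (High): n = 380; a·d/n = 198·89/380 = 46.3737; b·c/n = 65·28/380 = 4.7895
OR_MH = (3.9621 + 26.2868 + 46.3737) / (21.1801 + 4.6201 + 4.7895) = 76.6225 / 30.5897 = 2.50485

2.50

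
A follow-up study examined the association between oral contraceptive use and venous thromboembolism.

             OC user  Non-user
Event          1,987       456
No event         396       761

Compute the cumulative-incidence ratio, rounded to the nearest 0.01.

2.23

Reading the table with exposure as columns: a = 1987 (OC user, case), b = 396 (OC user, non-case), c = 456 (Non-user, case), d = 761.
Risk in exposed = 1987/2383 = 0.83382; risk in unexposed = 456/1217 = 0.37469.
RR = 0.83382 / 0.37469 = 2.22536
The risk among the exposed is 2.23 times that among the unexposed.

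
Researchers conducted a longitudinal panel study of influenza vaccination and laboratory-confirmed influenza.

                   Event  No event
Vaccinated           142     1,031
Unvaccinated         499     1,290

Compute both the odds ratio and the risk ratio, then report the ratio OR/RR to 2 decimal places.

0.82

Cells: a = 142, b = 1031, c = 499, d = 1290.
OR = (142·1290)/(1031·499) = 183180/514469 = 0.35606
Risk in exposed = 142/1173 = 0.12106; risk in unexposed = 499/1789 = 0.27893; RR = 0.43401
OR/RR = 0.35606 / 0.43401 = 0.82039
The outcome is not rare, so the OR lies further from 1 than the RR.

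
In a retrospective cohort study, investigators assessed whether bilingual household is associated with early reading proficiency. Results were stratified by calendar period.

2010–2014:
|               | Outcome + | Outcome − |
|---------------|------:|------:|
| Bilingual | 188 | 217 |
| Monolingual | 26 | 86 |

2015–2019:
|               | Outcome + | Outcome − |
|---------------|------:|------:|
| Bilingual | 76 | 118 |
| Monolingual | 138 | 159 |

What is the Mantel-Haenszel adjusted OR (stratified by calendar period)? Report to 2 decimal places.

OR_MH = Σ(aᵢdᵢ/nᵢ) / Σ(bᵢcᵢ/nᵢ), where nᵢ is the stratum total.
Stratum 1 (2010–2014): n = 517; a·d/n = 188·86/517 = 31.2727; b·c/n = 217·26/517 = 10.9130
Stratum 2 (2015–2019): n = 491; a·d/n = 76·159/491 = 24.6110; b·c/n = 118·138/491 = 33.1650
OR_MH = (31.2727 + 24.6110) / (10.9130 + 33.1650) = 55.8837 / 44.0779 = 1.26784

1.27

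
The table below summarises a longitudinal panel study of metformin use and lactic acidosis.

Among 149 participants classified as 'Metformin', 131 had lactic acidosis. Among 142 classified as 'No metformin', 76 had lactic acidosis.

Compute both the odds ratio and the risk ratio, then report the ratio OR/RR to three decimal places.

3.847

From the description: a = 131, b = 18, c = 76, d = 66.
OR = (131·66)/(18·76) = 8646/1368 = 6.32018
Risk in exposed = 131/149 = 0.87919; risk in unexposed = 76/142 = 0.53521; RR = 1.64271
OR/RR = 6.32018 / 1.64271 = 3.84742
The outcome is not rare, so the OR lies further from 1 than the RR.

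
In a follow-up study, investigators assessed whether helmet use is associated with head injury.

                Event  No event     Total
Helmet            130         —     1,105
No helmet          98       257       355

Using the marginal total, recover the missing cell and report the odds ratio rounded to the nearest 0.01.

The missing cell is in the exposed row: 1105 − 130 = 975.
So a = 130, b = 975, c = 98, d = 257.
OR = (a·d)/(b·c) = (130 × 257) / (975 × 98) = 33410 / 95550 = 0.34966

0.35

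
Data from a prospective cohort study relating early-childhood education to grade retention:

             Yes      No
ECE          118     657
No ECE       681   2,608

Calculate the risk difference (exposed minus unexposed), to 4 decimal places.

-0.0548

Cells: a = 118, b = 657, c = 681, d = 2608.
Risk in exposed = 118/775 = 0.152258; risk in unexposed = 681/3289 = 0.207054.
Risk difference = 0.152258 − 0.207054 = -0.054796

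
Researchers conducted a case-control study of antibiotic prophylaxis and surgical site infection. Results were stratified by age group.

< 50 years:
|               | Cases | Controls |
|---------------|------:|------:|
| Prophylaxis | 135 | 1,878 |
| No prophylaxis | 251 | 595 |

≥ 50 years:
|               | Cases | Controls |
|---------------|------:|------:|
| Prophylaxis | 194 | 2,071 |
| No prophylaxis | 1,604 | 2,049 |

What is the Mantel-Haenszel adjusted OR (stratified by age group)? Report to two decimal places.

0.13

OR_MH = Σ(aᵢdᵢ/nᵢ) / Σ(bᵢcᵢ/nᵢ), where nᵢ is the stratum total.
Stratum 1 (< 50 years): n = 2859; a·d/n = 135·595/2859 = 28.0955; b·c/n = 1878·251/2859 = 164.8751
Stratum 2 (≥ 50 years): n = 5918; a·d/n = 194·2049/5918 = 67.1690; b·c/n = 2071·1604/5918 = 561.3187
OR_MH = (28.0955 + 67.1690) / (164.8751 + 561.3187) = 95.2645 / 726.1938 = 0.13118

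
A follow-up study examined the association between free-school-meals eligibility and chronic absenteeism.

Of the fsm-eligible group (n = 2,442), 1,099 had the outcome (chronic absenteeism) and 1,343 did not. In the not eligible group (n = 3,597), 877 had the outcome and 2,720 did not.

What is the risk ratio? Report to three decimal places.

1.846

From the description: a = 1099, b = 1343, c = 877, d = 2720.
Risk in exposed = 1099/2442 = 0.45004; risk in unexposed = 877/3597 = 0.24381.
RR = 0.45004 / 0.24381 = 1.84584
The risk among the exposed is 1.85 times that among the unexposed.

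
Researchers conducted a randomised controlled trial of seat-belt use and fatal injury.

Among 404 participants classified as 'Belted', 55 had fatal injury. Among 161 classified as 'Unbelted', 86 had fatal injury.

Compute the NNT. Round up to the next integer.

3

Risk in treated group = 55/404 = 0.13614; risk in control = 86/161 = 0.53416.
Absolute risk reduction = 0.53416 − 0.13614 = 0.39802
NNT = 1 / ARR = 1 / 0.39802 = 2.512 → round up → 3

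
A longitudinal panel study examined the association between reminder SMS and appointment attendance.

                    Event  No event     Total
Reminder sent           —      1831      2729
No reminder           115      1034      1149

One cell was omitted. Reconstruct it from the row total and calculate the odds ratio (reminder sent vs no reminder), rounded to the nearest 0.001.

The missing cell is in the exposed row: 2729 − 1831 = 898.
So a = 898, b = 1831, c = 115, d = 1034.
OR = (a·d)/(b·c) = (898 × 1034) / (1831 × 115) = 928532 / 210565 = 4.40972

4.410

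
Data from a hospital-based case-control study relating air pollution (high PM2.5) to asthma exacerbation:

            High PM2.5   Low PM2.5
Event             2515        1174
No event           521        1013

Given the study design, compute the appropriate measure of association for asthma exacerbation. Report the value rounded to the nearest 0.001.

Reading the table with exposure as columns: a = 2515 (High PM2.5, case), b = 521 (High PM2.5, non-case), c = 1174 (Low PM2.5, case), d = 1013.
This is a hospital-based case-control study: participants were sampled on outcome status, so risks in the source population cannot be estimated directly — relative risk is not valid here. The odds ratio is the appropriate measure.
OR = (a·d)/(b·c) = (2515 × 1013) / (521 × 1174) = 2547695 / 611654 = 4.16526

4.165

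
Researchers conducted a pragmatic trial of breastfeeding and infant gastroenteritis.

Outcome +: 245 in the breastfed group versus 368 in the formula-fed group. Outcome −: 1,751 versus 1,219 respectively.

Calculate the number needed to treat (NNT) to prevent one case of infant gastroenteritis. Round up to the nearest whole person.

Risk in treated group = 245/1996 = 0.12275; risk in control = 368/1587 = 0.23188.
Absolute risk reduction = 0.23188 − 0.12275 = 0.10914
NNT = 1 / ARR = 1 / 0.10914 = 9.163 → round up → 10

10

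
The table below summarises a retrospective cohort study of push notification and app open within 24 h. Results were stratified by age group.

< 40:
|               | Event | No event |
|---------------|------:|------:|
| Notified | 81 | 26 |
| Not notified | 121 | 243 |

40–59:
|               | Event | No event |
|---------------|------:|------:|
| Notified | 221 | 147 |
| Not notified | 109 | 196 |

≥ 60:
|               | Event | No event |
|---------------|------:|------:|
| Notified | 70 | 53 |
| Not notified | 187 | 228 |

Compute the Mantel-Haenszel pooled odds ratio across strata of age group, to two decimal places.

2.78

OR_MH = Σ(aᵢdᵢ/nᵢ) / Σ(bᵢcᵢ/nᵢ), where nᵢ is the stratum total.
Stratum 1 (< 40): n = 471; a·d/n = 81·243/471 = 41.7898; b·c/n = 26·121/471 = 6.6794
Stratum 2 (40–59): n = 673; a·d/n = 221·196/673 = 64.3626; b·c/n = 147·109/673 = 23.8083
Stratum 3 (≥ 60): n = 538; a·d/n = 70·228/538 = 29.6654; b·c/n = 53·187/538 = 18.4219
OR_MH = (41.7898 + 64.3626 + 29.6654) / (6.6794 + 23.8083 + 18.4219) = 135.8178 / 48.9097 = 2.77691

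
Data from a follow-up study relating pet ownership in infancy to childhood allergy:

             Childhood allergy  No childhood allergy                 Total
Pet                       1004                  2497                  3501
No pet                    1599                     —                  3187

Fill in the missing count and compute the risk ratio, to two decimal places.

0.57

The missing cell is in the unexposed row: 3187 − 1599 = 1588.
So a = 1004, b = 2497, c = 1599, d = 1588.
RR = [a/(a+b)] / [c/(c+d)] = (1004/3501) / (1599/3187) = 0.28678/0.50173 = 0.57158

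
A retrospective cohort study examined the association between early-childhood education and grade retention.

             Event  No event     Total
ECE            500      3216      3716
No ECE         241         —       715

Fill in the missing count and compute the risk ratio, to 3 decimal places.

0.399

The missing cell is in the unexposed row: 715 − 241 = 474.
So a = 500, b = 3216, c = 241, d = 474.
RR = [a/(a+b)] / [c/(c+d)] = (500/3716) / (241/715) = 0.13455/0.33706 = 0.39919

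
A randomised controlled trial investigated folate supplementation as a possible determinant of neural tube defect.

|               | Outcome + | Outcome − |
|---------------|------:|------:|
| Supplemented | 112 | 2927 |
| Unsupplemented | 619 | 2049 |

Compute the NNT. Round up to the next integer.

Risk in treated group = 112/3039 = 0.03685; risk in control = 619/2668 = 0.23201.
Absolute risk reduction = 0.23201 − 0.03685 = 0.19515
NNT = 1 / ARR = 1 / 0.19515 = 5.124 → round up → 6

6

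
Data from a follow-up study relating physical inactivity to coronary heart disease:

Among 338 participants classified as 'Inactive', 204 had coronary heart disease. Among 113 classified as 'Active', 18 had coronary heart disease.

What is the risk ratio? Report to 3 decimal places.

3.789

From the description: a = 204, b = 134, c = 18, d = 95.
Risk in exposed = 204/338 = 0.60355; risk in unexposed = 18/113 = 0.15929.
RR = 0.60355 / 0.15929 = 3.78895
The risk among the exposed is 3.79 times that among the unexposed.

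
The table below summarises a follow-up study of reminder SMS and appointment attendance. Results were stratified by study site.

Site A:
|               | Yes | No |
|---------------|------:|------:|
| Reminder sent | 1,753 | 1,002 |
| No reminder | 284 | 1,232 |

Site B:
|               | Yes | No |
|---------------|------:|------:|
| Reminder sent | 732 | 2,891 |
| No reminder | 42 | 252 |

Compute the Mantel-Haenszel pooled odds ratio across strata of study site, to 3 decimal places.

OR_MH = Σ(aᵢdᵢ/nᵢ) / Σ(bᵢcᵢ/nᵢ), where nᵢ is the stratum total.
Stratum 1 (Site A): n = 4271; a·d/n = 1753·1232/4271 = 505.6652; b·c/n = 1002·284/4271 = 66.6280
Stratum 2 (Site B): n = 3917; a·d/n = 732·252/3917 = 47.0932; b·c/n = 2891·42/3917 = 30.9987
OR_MH = (505.6652 + 47.0932) / (66.6280 + 30.9987) = 552.7584 / 97.6267 = 5.66196

5.662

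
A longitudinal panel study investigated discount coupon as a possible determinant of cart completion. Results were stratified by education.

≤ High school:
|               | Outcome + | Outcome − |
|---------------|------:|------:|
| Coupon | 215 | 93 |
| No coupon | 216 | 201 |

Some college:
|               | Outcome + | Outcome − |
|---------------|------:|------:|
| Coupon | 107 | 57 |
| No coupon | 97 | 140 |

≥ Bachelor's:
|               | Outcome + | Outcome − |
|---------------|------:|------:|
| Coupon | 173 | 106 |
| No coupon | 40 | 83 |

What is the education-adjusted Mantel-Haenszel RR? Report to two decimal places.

RR_MH = Σ(aᵢ·n₀ᵢ/nᵢ) / Σ(cᵢ·n₁ᵢ/nᵢ), with n₁ᵢ = aᵢ+bᵢ (exposed), n₀ᵢ = cᵢ+dᵢ (unexposed), nᵢ = n₁ᵢ+n₀ᵢ.
Stratum 1 (≤ High school): n₁ = 308, n₀ = 417, n = 725; a·n₀/n = 215·417/725 = 123.6621; c·n₁/n = 216·308/725 = 91.7628
Stratum 2 (Some college): n₁ = 164, n₀ = 237, n = 401; a·n₀/n = 107·237/401 = 63.2394; c·n₁/n = 97·164/401 = 39.6708
Stratum 3 (≥ Bachelor's): n₁ = 279, n₀ = 123, n = 402; a·n₀/n = 173·123/402 = 52.9328; c·n₁/n = 40·279/402 = 27.7612
RR_MH = (123.6621 + 63.2394 + 52.9328) / (91.7628 + 39.6708 + 27.7612) = 239.8343 / 159.1948 = 1.50655

1.51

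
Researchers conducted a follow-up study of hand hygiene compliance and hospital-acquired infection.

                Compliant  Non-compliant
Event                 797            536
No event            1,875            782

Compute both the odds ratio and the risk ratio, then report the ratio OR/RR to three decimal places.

0.846

Reading the table with exposure as columns: a = 797 (Compliant, case), b = 1875 (Compliant, non-case), c = 536 (Non-compliant, case), d = 782.
OR = (797·782)/(1875·536) = 623254/1005000 = 0.62015
Risk in exposed = 797/2672 = 0.29828; risk in unexposed = 536/1318 = 0.40668; RR = 0.73345
OR/RR = 0.62015 / 0.73345 = 0.84553
The outcome is not rare, so the OR lies further from 1 than the RR.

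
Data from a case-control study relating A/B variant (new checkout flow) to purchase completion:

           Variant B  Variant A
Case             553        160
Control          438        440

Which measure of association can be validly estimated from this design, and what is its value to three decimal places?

Reading the table with exposure as columns: a = 553 (Variant B, case), b = 438 (Variant B, non-case), c = 160 (Variant A, case), d = 440.
This is a case-control study: participants were sampled on outcome status, so risks in the source population cannot be estimated directly — relative risk is not valid here. The odds ratio is the appropriate measure.
OR = (a·d)/(b·c) = (553 × 440) / (438 × 160) = 243320 / 70080 = 3.47203

3.472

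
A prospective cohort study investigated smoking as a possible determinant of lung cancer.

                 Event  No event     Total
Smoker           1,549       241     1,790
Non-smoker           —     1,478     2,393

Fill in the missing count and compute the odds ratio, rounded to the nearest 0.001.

10.382

The missing cell is in the unexposed row: 2393 − 1478 = 915.
So a = 1549, b = 241, c = 915, d = 1478.
OR = (a·d)/(b·c) = (1549 × 1478) / (241 × 915) = 2289422 / 220515 = 10.38216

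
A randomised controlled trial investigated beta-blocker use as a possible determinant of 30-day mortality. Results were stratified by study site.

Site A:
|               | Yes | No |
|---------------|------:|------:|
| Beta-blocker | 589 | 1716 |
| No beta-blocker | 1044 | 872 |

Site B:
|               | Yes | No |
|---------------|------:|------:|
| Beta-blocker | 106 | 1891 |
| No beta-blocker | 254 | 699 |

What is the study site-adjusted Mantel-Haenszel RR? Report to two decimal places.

RR_MH = Σ(aᵢ·n₀ᵢ/nᵢ) / Σ(cᵢ·n₁ᵢ/nᵢ), with n₁ᵢ = aᵢ+bᵢ (exposed), n₀ᵢ = cᵢ+dᵢ (unexposed), nᵢ = n₁ᵢ+n₀ᵢ.
Stratum 1 (Site A): n₁ = 2305, n₀ = 1916, n = 4221; a·n₀/n = 589·1916/4221 = 267.3594; c·n₁/n = 1044·2305/4221 = 570.1066
Stratum 2 (Site B): n₁ = 1997, n₀ = 953, n = 2950; a·n₀/n = 106·953/2950 = 34.2434; c·n₁/n = 254·1997/2950 = 171.9451
RR_MH = (267.3594 + 34.2434) / (570.1066 + 171.9451) = 301.6028 / 742.0517 = 0.40644

0.41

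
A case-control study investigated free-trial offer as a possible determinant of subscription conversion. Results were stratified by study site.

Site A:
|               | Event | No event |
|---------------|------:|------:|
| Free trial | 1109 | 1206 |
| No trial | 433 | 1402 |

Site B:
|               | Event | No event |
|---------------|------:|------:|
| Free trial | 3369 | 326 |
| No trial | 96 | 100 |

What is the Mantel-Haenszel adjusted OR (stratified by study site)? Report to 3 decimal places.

3.445

OR_MH = Σ(aᵢdᵢ/nᵢ) / Σ(bᵢcᵢ/nᵢ), where nᵢ is the stratum total.
Stratum 1 (Site A): n = 4150; a·d/n = 1109·1402/4150 = 374.6549; b·c/n = 1206·433/4150 = 125.8308
Stratum 2 (Site B): n = 3891; a·d/n = 3369·100/3891 = 86.5844; b·c/n = 326·96/3891 = 8.0432
OR_MH = (374.6549 + 86.5844) / (125.8308 + 8.0432) = 461.2394 / 133.8740 = 3.44532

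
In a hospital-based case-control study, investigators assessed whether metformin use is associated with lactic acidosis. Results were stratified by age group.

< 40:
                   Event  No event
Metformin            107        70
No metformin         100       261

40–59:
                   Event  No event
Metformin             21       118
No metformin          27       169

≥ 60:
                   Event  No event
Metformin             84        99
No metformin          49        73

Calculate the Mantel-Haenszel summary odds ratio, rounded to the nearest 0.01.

OR_MH = Σ(aᵢdᵢ/nᵢ) / Σ(bᵢcᵢ/nᵢ), where nᵢ is the stratum total.
Stratum 1 (< 40): n = 538; a·d/n = 107·261/538 = 51.9089; b·c/n = 70·100/538 = 13.0112
Stratum 2 (40–59): n = 335; a·d/n = 21·169/335 = 10.5940; b·c/n = 118·27/335 = 9.5104
Stratum 3 (≥ 60): n = 305; a·d/n = 84·73/305 = 20.1049; b·c/n = 99·49/305 = 15.9049
OR_MH = (51.9089 + 10.5940 + 20.1049) / (13.0112 + 9.5104 + 15.9049) = 82.6079 / 38.4265 = 2.14976

2.15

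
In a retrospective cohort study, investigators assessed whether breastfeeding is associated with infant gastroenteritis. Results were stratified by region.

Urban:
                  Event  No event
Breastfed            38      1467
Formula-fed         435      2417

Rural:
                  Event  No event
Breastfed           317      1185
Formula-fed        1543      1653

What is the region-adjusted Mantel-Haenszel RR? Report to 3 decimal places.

RR_MH = Σ(aᵢ·n₀ᵢ/nᵢ) / Σ(cᵢ·n₁ᵢ/nᵢ), with n₁ᵢ = aᵢ+bᵢ (exposed), n₀ᵢ = cᵢ+dᵢ (unexposed), nᵢ = n₁ᵢ+n₀ᵢ.
Stratum 1 (Urban): n₁ = 1505, n₀ = 2852, n = 4357; a·n₀/n = 38·2852/4357 = 24.8740; c·n₁/n = 435·1505/4357 = 150.2582
Stratum 2 (Rural): n₁ = 1502, n₀ = 3196, n = 4698; a·n₀/n = 317·3196/4698 = 215.6518; c·n₁/n = 1543·1502/4698 = 493.3133
RR_MH = (24.8740 + 215.6518) / (150.2582 + 493.3133) = 240.5258 / 643.5715 = 0.37374

0.374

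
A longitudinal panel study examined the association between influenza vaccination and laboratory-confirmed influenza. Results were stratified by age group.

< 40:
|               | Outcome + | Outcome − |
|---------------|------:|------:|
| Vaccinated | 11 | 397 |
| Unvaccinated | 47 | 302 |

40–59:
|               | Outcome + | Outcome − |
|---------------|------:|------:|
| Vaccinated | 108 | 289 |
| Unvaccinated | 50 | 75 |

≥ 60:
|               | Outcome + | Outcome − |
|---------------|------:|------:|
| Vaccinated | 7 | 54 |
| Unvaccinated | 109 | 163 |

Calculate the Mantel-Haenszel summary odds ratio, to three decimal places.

OR_MH = Σ(aᵢdᵢ/nᵢ) / Σ(bᵢcᵢ/nᵢ), where nᵢ is the stratum total.
Stratum 1 (< 40): n = 757; a·d/n = 11·302/757 = 4.3884; b·c/n = 397·47/757 = 24.6486
Stratum 2 (40–59): n = 522; a·d/n = 108·75/522 = 15.5172; b·c/n = 289·50/522 = 27.6820
Stratum 3 (≥ 60): n = 333; a·d/n = 7·163/333 = 3.4264; b·c/n = 54·109/333 = 17.6757
OR_MH = (4.3884 + 15.5172 + 3.4264) / (24.6486 + 27.6820 + 17.6757) = 23.3320 / 70.0063 = 0.33328

0.333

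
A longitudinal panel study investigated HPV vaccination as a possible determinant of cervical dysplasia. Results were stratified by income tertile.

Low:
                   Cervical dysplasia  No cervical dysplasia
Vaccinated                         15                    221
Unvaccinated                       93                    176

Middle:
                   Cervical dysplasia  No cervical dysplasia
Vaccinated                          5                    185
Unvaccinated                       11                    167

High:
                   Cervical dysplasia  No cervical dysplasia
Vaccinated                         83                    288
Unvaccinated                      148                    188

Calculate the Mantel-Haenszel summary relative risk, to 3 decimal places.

0.393

RR_MH = Σ(aᵢ·n₀ᵢ/nᵢ) / Σ(cᵢ·n₁ᵢ/nᵢ), with n₁ᵢ = aᵢ+bᵢ (exposed), n₀ᵢ = cᵢ+dᵢ (unexposed), nᵢ = n₁ᵢ+n₀ᵢ.
Stratum 1 (Low): n₁ = 236, n₀ = 269, n = 505; a·n₀/n = 15·269/505 = 7.9901; c·n₁/n = 93·236/505 = 43.4614
Stratum 2 (Middle): n₁ = 190, n₀ = 178, n = 368; a·n₀/n = 5·178/368 = 2.4185; c·n₁/n = 11·190/368 = 5.6793
Stratum 3 (High): n₁ = 371, n₀ = 336, n = 707; a·n₀/n = 83·336/707 = 39.4455; c·n₁/n = 148·371/707 = 77.6634
RR_MH = (7.9901 + 2.4185 + 39.4455) / (43.4614 + 5.6793 + 77.6634) = 49.8541 / 126.8041 = 0.39316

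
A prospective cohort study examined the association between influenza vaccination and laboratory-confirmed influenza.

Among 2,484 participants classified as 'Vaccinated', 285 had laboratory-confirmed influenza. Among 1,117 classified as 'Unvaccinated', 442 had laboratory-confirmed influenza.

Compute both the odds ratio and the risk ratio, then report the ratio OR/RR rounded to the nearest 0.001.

From the description: a = 285, b = 2199, c = 442, d = 675.
OR = (285·675)/(2199·442) = 192375/971958 = 0.19793
Risk in exposed = 285/2484 = 0.11473; risk in unexposed = 442/1117 = 0.39570; RR = 0.28995
OR/RR = 0.19793 / 0.28995 = 0.68262
The outcome is not rare, so the OR lies further from 1 than the RR.

0.683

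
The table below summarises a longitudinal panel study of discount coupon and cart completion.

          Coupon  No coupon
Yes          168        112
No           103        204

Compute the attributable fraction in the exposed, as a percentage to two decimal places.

Reading the table with exposure as columns: a = 168 (Coupon, case), b = 103 (Coupon, non-case), c = 112 (No coupon, case), d = 204.
Risk in exposed = 168/271 = 0.61993; risk in unexposed = 112/316 = 0.35443.
RR = 0.61993/0.35443 = 1.74908
AR% = (RR − 1)/RR × 100 = (1.74908 − 1)/1.74908 × 100 = 42.8270%

42.83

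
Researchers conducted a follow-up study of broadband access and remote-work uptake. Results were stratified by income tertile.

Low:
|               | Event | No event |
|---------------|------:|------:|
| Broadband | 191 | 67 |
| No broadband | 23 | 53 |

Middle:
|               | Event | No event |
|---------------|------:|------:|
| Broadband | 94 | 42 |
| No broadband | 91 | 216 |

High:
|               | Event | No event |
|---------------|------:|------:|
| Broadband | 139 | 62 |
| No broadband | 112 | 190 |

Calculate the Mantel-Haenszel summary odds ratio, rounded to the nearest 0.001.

4.756

OR_MH = Σ(aᵢdᵢ/nᵢ) / Σ(bᵢcᵢ/nᵢ), where nᵢ is the stratum total.
Stratum 1 (Low): n = 334; a·d/n = 191·53/334 = 30.3084; b·c/n = 67·23/334 = 4.6138
Stratum 2 (Middle): n = 443; a·d/n = 94·216/443 = 45.8330; b·c/n = 42·91/443 = 8.6275
Stratum 3 (High): n = 503; a·d/n = 139·190/503 = 52.5050; b·c/n = 62·112/503 = 13.8052
OR_MH = (30.3084 + 45.8330 + 52.5050) / (4.6138 + 8.6275 + 13.8052) = 128.6463 / 27.0465 = 4.75649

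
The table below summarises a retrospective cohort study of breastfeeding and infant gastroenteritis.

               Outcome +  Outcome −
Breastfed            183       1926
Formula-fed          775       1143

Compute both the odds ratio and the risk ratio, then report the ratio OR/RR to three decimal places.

Cells: a = 183, b = 1926, c = 775, d = 1143.
OR = (183·1143)/(1926·775) = 209169/1492650 = 0.14013
Risk in exposed = 183/2109 = 0.08677; risk in unexposed = 775/1918 = 0.40407; RR = 0.21474
OR/RR = 0.14013 / 0.21474 = 0.65256
The outcome is not rare, so the OR lies further from 1 than the RR.

0.653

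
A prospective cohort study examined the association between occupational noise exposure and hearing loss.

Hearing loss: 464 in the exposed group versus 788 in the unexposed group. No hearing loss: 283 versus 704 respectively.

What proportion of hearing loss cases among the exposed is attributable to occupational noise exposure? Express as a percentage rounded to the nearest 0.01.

14.97

From the description: a = 464, b = 283, c = 788, d = 704.
Risk in exposed = 464/747 = 0.62115; risk in unexposed = 788/1492 = 0.52815.
RR = 0.62115/0.52815 = 1.17609
AR% = (RR − 1)/RR × 100 = (1.17609 − 1)/1.17609 × 100 = 14.9724%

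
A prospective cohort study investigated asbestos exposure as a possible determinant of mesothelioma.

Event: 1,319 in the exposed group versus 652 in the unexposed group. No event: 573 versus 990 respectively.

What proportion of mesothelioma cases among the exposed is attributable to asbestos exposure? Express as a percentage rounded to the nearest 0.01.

43.04

From the description: a = 1319, b = 573, c = 652, d = 990.
Risk in exposed = 1319/1892 = 0.69715; risk in unexposed = 652/1642 = 0.39708.
RR = 0.69715/0.39708 = 1.75570
AR% = (RR − 1)/RR × 100 = (1.75570 − 1)/1.75570 × 100 = 43.0425%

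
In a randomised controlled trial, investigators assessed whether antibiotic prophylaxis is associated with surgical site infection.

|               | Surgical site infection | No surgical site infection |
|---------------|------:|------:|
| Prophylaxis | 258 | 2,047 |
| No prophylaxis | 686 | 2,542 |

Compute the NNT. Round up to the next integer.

Risk in treated group = 258/2305 = 0.11193; risk in control = 686/3228 = 0.21252.
Absolute risk reduction = 0.21252 − 0.11193 = 0.10058
NNT = 1 / ARR = 1 / 0.10058 = 9.942 → round up → 10

10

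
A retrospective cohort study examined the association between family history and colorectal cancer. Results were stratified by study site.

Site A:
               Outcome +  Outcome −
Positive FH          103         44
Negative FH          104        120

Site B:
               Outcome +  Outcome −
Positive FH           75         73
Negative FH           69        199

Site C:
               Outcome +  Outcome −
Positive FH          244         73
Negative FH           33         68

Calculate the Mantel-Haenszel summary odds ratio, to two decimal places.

3.60

OR_MH = Σ(aᵢdᵢ/nᵢ) / Σ(bᵢcᵢ/nᵢ), where nᵢ is the stratum total.
Stratum 1 (Site A): n = 371; a·d/n = 103·120/371 = 33.3154; b·c/n = 44·104/371 = 12.3342
Stratum 2 (Site B): n = 416; a·d/n = 75·199/416 = 35.8774; b·c/n = 73·69/416 = 12.1082
Stratum 3 (Site C): n = 418; a·d/n = 244·68/418 = 39.6938; b·c/n = 73·33/418 = 5.7632
OR_MH = (33.3154 + 35.8774 + 39.6938) / (12.3342 + 12.1082 + 5.7632) = 108.8865 / 30.2056 = 3.60485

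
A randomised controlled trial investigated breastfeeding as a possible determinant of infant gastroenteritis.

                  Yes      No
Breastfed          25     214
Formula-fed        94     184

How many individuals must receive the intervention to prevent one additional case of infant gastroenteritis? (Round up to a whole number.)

5

Risk in treated group = 25/239 = 0.10460; risk in control = 94/278 = 0.33813.
Absolute risk reduction = 0.33813 − 0.10460 = 0.23353
NNT = 1 / ARR = 1 / 0.23353 = 4.282 → round up → 5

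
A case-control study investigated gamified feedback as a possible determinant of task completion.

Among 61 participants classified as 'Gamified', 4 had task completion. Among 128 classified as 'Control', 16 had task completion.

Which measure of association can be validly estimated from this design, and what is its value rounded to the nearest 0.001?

0.491

From the description: a = 4, b = 57, c = 16, d = 112.
This is a case-control study: participants were sampled on outcome status, so risks in the source population cannot be estimated directly — relative risk is not valid here. The odds ratio is the appropriate measure.
OR = (a·d)/(b·c) = (4 × 112) / (57 × 16) = 448 / 912 = 0.49123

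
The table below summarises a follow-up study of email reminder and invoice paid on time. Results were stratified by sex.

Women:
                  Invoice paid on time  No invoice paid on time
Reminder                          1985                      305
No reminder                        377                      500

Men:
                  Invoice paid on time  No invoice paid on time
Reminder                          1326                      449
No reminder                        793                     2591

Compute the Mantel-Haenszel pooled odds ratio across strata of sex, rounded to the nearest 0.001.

OR_MH = Σ(aᵢdᵢ/nᵢ) / Σ(bᵢcᵢ/nᵢ), where nᵢ is the stratum total.
Stratum 1 (Women): n = 3167; a·d/n = 1985·500/3167 = 313.3881; b·c/n = 305·377/3167 = 36.3072
Stratum 2 (Men): n = 5159; a·d/n = 1326·2591/5159 = 665.9558; b·c/n = 449·793/5159 = 69.0167
OR_MH = (313.3881 + 665.9558) / (36.3072 + 69.0167) = 979.3439 / 105.3239 = 9.29840

9.298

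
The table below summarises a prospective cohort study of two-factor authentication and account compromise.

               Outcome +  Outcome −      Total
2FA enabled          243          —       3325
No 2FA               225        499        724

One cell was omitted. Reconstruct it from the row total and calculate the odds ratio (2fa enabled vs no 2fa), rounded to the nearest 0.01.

0.17

The missing cell is in the exposed row: 3325 − 243 = 3082.
So a = 243, b = 3082, c = 225, d = 499.
OR = (a·d)/(b·c) = (243 × 499) / (3082 × 225) = 121257 / 693450 = 0.17486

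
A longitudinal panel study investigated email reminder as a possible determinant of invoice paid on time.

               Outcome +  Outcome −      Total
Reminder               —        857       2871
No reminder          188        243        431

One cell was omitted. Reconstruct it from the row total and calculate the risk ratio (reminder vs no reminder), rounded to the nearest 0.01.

1.61

The missing cell is in the exposed row: 2871 − 857 = 2014.
So a = 2014, b = 857, c = 188, d = 243.
RR = [a/(a+b)] / [c/(c+d)] = (2014/2871) / (188/431) = 0.70150/0.43619 = 1.60822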